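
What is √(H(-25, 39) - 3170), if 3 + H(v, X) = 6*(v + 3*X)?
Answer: I*√2621 ≈ 51.196*I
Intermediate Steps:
H(v, X) = -3 + 6*v + 18*X (H(v, X) = -3 + 6*(v + 3*X) = -3 + (6*v + 18*X) = -3 + 6*v + 18*X)
√(H(-25, 39) - 3170) = √((-3 + 6*(-25) + 18*39) - 3170) = √((-3 - 150 + 702) - 3170) = √(549 - 3170) = √(-2621) = I*√2621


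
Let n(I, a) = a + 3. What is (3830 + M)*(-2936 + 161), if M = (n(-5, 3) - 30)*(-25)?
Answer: -12293250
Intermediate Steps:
n(I, a) = 3 + a
M = 600 (M = ((3 + 3) - 30)*(-25) = (6 - 30)*(-25) = -24*(-25) = 600)
(3830 + M)*(-2936 + 161) = (3830 + 600)*(-2936 + 161) = 4430*(-2775) = -12293250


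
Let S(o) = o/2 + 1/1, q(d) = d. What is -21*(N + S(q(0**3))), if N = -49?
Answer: 1008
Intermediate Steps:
S(o) = 1 + o/2 (S(o) = o*(1/2) + 1*1 = o/2 + 1 = 1 + o/2)
-21*(N + S(q(0**3))) = -21*(-49 + (1 + (1/2)*0**3)) = -21*(-49 + (1 + (1/2)*0)) = -21*(-49 + (1 + 0)) = -21*(-49 + 1) = -21*(-48) = 1008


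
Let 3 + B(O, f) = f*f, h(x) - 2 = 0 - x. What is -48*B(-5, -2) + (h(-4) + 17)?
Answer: -25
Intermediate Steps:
h(x) = 2 - x (h(x) = 2 + (0 - x) = 2 - x)
B(O, f) = -3 + f**2 (B(O, f) = -3 + f*f = -3 + f**2)
-48*B(-5, -2) + (h(-4) + 17) = -48*(-3 + (-2)**2) + ((2 - 1*(-4)) + 17) = -48*(-3 + 4) + ((2 + 4) + 17) = -48*1 + (6 + 17) = -48 + 23 = -25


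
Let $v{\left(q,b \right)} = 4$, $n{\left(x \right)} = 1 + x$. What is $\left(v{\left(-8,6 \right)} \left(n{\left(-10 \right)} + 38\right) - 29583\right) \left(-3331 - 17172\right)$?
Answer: $604161901$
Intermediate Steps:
$\left(v{\left(-8,6 \right)} \left(n{\left(-10 \right)} + 38\right) - 29583\right) \left(-3331 - 17172\right) = \left(4 \left(\left(1 - 10\right) + 38\right) - 29583\right) \left(-3331 - 17172\right) = \left(4 \left(-9 + 38\right) - 29583\right) \left(-20503\right) = \left(4 \cdot 29 - 29583\right) \left(-20503\right) = \left(116 - 29583\right) \left(-20503\right) = \left(-29467\right) \left(-20503\right) = 604161901$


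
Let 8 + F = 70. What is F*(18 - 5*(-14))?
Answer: 5456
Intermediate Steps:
F = 62 (F = -8 + 70 = 62)
F*(18 - 5*(-14)) = 62*(18 - 5*(-14)) = 62*(18 + 70) = 62*88 = 5456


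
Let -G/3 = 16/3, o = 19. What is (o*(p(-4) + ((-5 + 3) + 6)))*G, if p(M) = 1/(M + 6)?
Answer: -1368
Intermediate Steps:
p(M) = 1/(6 + M)
G = -16 (G = -48/3 = -3*16/3 = -16)
(o*(p(-4) + ((-5 + 3) + 6)))*G = (19*(1/(6 - 4) + ((-5 + 3) + 6)))*(-16) = (19*(1/2 + (-2 + 6)))*(-16) = (19*(½ + 4))*(-16) = (19*(9/2))*(-16) = (171/2)*(-16) = -1368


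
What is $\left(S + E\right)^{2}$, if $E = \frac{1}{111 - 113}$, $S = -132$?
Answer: $\frac{70225}{4} \approx 17556.0$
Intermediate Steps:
$E = - \frac{1}{2}$ ($E = \frac{1}{-2} = - \frac{1}{2} \approx -0.5$)
$\left(S + E\right)^{2} = \left(-132 - \frac{1}{2}\right)^{2} = \left(- \frac{265}{2}\right)^{2} = \frac{70225}{4}$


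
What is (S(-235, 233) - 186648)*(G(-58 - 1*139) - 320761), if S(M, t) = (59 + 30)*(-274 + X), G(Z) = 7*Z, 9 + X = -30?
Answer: 69100640700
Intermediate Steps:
X = -39 (X = -9 - 30 = -39)
S(M, t) = -27857 (S(M, t) = (59 + 30)*(-274 - 39) = 89*(-313) = -27857)
(S(-235, 233) - 186648)*(G(-58 - 1*139) - 320761) = (-27857 - 186648)*(7*(-58 - 1*139) - 320761) = -214505*(7*(-58 - 139) - 320761) = -214505*(7*(-197) - 320761) = -214505*(-1379 - 320761) = -214505*(-322140) = 69100640700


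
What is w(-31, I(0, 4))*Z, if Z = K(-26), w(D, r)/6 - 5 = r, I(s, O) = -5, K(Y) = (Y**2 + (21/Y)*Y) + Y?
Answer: 0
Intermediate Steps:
K(Y) = 21 + Y + Y**2 (K(Y) = (Y**2 + 21) + Y = (21 + Y**2) + Y = 21 + Y + Y**2)
w(D, r) = 30 + 6*r
Z = 671 (Z = 21 - 26 + (-26)**2 = 21 - 26 + 676 = 671)
w(-31, I(0, 4))*Z = (30 + 6*(-5))*671 = (30 - 30)*671 = 0*671 = 0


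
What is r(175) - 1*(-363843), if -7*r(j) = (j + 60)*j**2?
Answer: -664282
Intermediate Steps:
r(j) = -j**2*(60 + j)/7 (r(j) = -(j + 60)*j**2/7 = -(60 + j)*j**2/7 = -j**2*(60 + j)/7)
r(175) - 1*(-363843) = (1/7)*175**2*(-60 - 1*175) - 1*(-363843) = (1/7)*30625*(-60 - 175) + 363843 = (1/7)*30625*(-235) + 363843 = -1028125 + 363843 = -664282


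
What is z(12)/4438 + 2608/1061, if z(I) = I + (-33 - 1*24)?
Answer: 11526559/4708718 ≈ 2.4479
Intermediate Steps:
z(I) = -57 + I (z(I) = I + (-33 - 24) = I - 57 = -57 + I)
z(12)/4438 + 2608/1061 = (-57 + 12)/4438 + 2608/1061 = -45*1/4438 + 2608*(1/1061) = -45/4438 + 2608/1061 = 11526559/4708718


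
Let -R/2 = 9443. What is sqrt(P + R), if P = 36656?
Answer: sqrt(17770) ≈ 133.30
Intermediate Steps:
R = -18886 (R = -2*9443 = -18886)
sqrt(P + R) = sqrt(36656 - 18886) = sqrt(17770)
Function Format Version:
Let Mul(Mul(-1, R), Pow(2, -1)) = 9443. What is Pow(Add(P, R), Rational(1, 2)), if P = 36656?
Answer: Pow(17770, Rational(1, 2)) ≈ 133.30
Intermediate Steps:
R = -18886 (R = Mul(-2, 9443) = -18886)
Pow(Add(P, R), Rational(1, 2)) = Pow(Add(36656, -18886), Rational(1, 2)) = Pow(17770, Rational(1, 2))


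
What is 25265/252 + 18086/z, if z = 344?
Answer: 414026/2709 ≈ 152.83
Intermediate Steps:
25265/252 + 18086/z = 25265/252 + 18086/344 = 25265*(1/252) + 18086*(1/344) = 25265/252 + 9043/172 = 414026/2709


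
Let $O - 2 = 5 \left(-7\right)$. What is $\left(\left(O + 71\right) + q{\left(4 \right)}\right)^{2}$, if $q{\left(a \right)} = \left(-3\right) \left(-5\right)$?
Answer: $2809$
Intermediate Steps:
$q{\left(a \right)} = 15$
$O = -33$ ($O = 2 + 5 \left(-7\right) = 2 - 35 = -33$)
$\left(\left(O + 71\right) + q{\left(4 \right)}\right)^{2} = \left(\left(-33 + 71\right) + 15\right)^{2} = \left(38 + 15\right)^{2} = 53^{2} = 2809$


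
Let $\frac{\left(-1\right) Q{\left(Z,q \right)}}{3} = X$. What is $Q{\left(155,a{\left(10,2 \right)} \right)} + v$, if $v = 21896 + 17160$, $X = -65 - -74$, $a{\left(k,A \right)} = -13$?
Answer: $39029$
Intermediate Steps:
$X = 9$ ($X = -65 + 74 = 9$)
$v = 39056$
$Q{\left(Z,q \right)} = -27$ ($Q{\left(Z,q \right)} = \left(-3\right) 9 = -27$)
$Q{\left(155,a{\left(10,2 \right)} \right)} + v = -27 + 39056 = 39029$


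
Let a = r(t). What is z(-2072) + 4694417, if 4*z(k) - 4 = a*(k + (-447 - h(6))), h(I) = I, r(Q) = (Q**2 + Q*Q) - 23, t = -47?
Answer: 7680297/4 ≈ 1.9201e+6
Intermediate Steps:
r(Q) = -23 + 2*Q**2 (r(Q) = (Q**2 + Q**2) - 23 = 2*Q**2 - 23 = -23 + 2*Q**2)
a = 4395 (a = -23 + 2*(-47)**2 = -23 + 2*2209 = -23 + 4418 = 4395)
z(k) = -1990931/4 + 4395*k/4 (z(k) = 1 + (4395*(k + (-447 - 1*6)))/4 = 1 + (4395*(k + (-447 - 6)))/4 = 1 + (4395*(k - 453))/4 = 1 + (4395*(-453 + k))/4 = 1 + (-1990935 + 4395*k)/4 = 1 + (-1990935/4 + 4395*k/4) = -1990931/4 + 4395*k/4)
z(-2072) + 4694417 = (-1990931/4 + (4395/4)*(-2072)) + 4694417 = (-1990931/4 - 2276610) + 4694417 = -11097371/4 + 4694417 = 7680297/4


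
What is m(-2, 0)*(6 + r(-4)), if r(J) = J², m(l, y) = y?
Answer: 0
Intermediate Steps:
m(-2, 0)*(6 + r(-4)) = 0*(6 + (-4)²) = 0*(6 + 16) = 0*22 = 0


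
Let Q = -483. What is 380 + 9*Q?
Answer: -3967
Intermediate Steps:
380 + 9*Q = 380 + 9*(-483) = 380 - 4347 = -3967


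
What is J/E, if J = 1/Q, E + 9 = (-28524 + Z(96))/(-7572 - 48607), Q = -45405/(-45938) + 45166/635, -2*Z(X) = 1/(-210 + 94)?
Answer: -76039244576528/46568553028106071 ≈ -0.0016328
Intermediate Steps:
Z(X) = 1/232 (Z(X) = -1/(2*(-210 + 94)) = -½/(-116) = -½*(-1/116) = 1/232)
Q = 2103667883/29170630 (Q = -45405*(-1/45938) + 45166*(1/635) = 45405/45938 + 45166/635 = 2103667883/29170630 ≈ 72.116)
E = -110684185/13033528 (E = -9 + (-28524 + 1/232)/(-7572 - 48607) = -9 - 6617567/232/(-56179) = -9 - 6617567/232*(-1/56179) = -9 + 6617567/13033528 = -110684185/13033528 ≈ -8.4923)
J = 29170630/2103667883 (J = 1/(2103667883/29170630) = 29170630/2103667883 ≈ 0.013867)
J/E = 29170630/(2103667883*(-110684185/13033528)) = (29170630/2103667883)*(-13033528/110684185) = -76039244576528/46568553028106071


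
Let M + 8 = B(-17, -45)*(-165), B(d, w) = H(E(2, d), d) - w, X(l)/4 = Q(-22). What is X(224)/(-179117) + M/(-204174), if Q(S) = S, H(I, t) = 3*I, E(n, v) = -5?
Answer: 453014699/18285517179 ≈ 0.024774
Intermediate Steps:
X(l) = -88 (X(l) = 4*(-22) = -88)
B(d, w) = -15 - w (B(d, w) = 3*(-5) - w = -15 - w)
M = -4958 (M = -8 + (-15 - 1*(-45))*(-165) = -8 + (-15 + 45)*(-165) = -8 + 30*(-165) = -8 - 4950 = -4958)
X(224)/(-179117) + M/(-204174) = -88/(-179117) - 4958/(-204174) = -88*(-1/179117) - 4958*(-1/204174) = 88/179117 + 2479/102087 = 453014699/18285517179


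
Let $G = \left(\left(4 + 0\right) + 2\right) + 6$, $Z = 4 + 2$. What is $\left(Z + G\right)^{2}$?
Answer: $324$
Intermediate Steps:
$Z = 6$
$G = 12$ ($G = \left(4 + 2\right) + 6 = 6 + 6 = 12$)
$\left(Z + G\right)^{2} = \left(6 + 12\right)^{2} = 18^{2} = 324$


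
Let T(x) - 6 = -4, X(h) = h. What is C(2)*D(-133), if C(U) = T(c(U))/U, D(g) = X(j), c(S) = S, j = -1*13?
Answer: -13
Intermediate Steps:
j = -13
D(g) = -13
T(x) = 2 (T(x) = 6 - 4 = 2)
C(U) = 2/U
C(2)*D(-133) = (2/2)*(-13) = (2*(1/2))*(-13) = 1*(-13) = -13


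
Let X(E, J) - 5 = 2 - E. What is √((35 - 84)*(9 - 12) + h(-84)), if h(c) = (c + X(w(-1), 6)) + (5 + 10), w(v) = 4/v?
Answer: √89 ≈ 9.4340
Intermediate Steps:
X(E, J) = 7 - E (X(E, J) = 5 + (2 - E) = 7 - E)
h(c) = 26 + c (h(c) = (c + (7 - 4/(-1))) + (5 + 10) = (c + (7 - 4*(-1))) + 15 = (c + (7 - 1*(-4))) + 15 = (c + (7 + 4)) + 15 = (c + 11) + 15 = (11 + c) + 15 = 26 + c)
√((35 - 84)*(9 - 12) + h(-84)) = √((35 - 84)*(9 - 12) + (26 - 84)) = √(-49*(-3) - 58) = √(147 - 58) = √89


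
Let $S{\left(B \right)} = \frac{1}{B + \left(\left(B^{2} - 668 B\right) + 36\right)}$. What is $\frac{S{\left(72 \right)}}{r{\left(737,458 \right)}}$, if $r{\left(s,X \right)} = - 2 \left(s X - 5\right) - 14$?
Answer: $\frac{1}{28896809184} \approx 3.4606 \cdot 10^{-11}$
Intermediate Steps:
$S{\left(B \right)} = \frac{1}{36 + B^{2} - 667 B}$ ($S{\left(B \right)} = \frac{1}{B + \left(36 + B^{2} - 668 B\right)} = \frac{1}{36 + B^{2} - 667 B}$)
$r{\left(s,X \right)} = -4 - 2 X s$ ($r{\left(s,X \right)} = - 2 \left(X s - 5\right) - 14 = - 2 \left(-5 + X s\right) - 14 = \left(10 - 2 X s\right) - 14 = -4 - 2 X s$)
$\frac{S{\left(72 \right)}}{r{\left(737,458 \right)}} = \frac{1}{\left(36 + 72^{2} - 48024\right) \left(-4 - 916 \cdot 737\right)} = \frac{1}{\left(36 + 5184 - 48024\right) \left(-4 - 675092\right)} = \frac{1}{\left(-42804\right) \left(-675096\right)} = \left(- \frac{1}{42804}\right) \left(- \frac{1}{675096}\right) = \frac{1}{28896809184}$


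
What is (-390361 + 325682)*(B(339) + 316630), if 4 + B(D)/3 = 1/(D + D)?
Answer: -4628149115251/226 ≈ -2.0479e+10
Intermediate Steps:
B(D) = -12 + 3/(2*D) (B(D) = -12 + 3/(D + D) = -12 + 3/((2*D)) = -12 + 3*(1/(2*D)) = -12 + 3/(2*D))
(-390361 + 325682)*(B(339) + 316630) = (-390361 + 325682)*((-12 + (3/2)/339) + 316630) = -64679*((-12 + (3/2)*(1/339)) + 316630) = -64679*((-12 + 1/226) + 316630) = -64679*(-2711/226 + 316630) = -64679*71555669/226 = -4628149115251/226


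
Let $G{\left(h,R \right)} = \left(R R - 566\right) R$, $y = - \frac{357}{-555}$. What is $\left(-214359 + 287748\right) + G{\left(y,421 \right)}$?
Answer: $74453564$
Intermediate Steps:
$y = \frac{119}{185}$ ($y = \left(-357\right) \left(- \frac{1}{555}\right) = \frac{119}{185} \approx 0.64324$)
$G{\left(h,R \right)} = R \left(-566 + R^{2}\right)$ ($G{\left(h,R \right)} = \left(R^{2} - 566\right) R = \left(-566 + R^{2}\right) R = R \left(-566 + R^{2}\right)$)
$\left(-214359 + 287748\right) + G{\left(y,421 \right)} = \left(-214359 + 287748\right) + 421 \left(-566 + 421^{2}\right) = 73389 + 421 \left(-566 + 177241\right) = 73389 + 421 \cdot 176675 = 73389 + 74380175 = 74453564$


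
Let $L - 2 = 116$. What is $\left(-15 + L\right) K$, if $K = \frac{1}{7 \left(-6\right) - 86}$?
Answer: $- \frac{103}{128} \approx -0.80469$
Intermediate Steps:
$L = 118$ ($L = 2 + 116 = 118$)
$K = - \frac{1}{128}$ ($K = \frac{1}{-42 - 86} = \frac{1}{-128} = - \frac{1}{128} \approx -0.0078125$)
$\left(-15 + L\right) K = \left(-15 + 118\right) \left(- \frac{1}{128}\right) = 103 \left(- \frac{1}{128}\right) = - \frac{103}{128}$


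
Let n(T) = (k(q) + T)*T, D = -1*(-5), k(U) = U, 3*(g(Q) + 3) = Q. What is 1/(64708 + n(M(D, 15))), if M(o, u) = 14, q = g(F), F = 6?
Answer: 1/64890 ≈ 1.5411e-5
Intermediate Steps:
g(Q) = -3 + Q/3
q = -1 (q = -3 + (⅓)*6 = -3 + 2 = -1)
D = 5
n(T) = T*(-1 + T) (n(T) = (-1 + T)*T = T*(-1 + T))
1/(64708 + n(M(D, 15))) = 1/(64708 + 14*(-1 + 14)) = 1/(64708 + 14*13) = 1/(64708 + 182) = 1/64890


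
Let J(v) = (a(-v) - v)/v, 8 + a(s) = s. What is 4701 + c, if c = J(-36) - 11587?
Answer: -61990/9 ≈ -6887.8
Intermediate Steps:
a(s) = -8 + s
J(v) = (-8 - 2*v)/v (J(v) = ((-8 - v) - v)/v = (-8 - 2*v)/v)
c = -104299/9 (c = (-2 - 8/(-36)) - 11587 = (-2 - 8*(-1/36)) - 11587 = (-2 + 2/9) - 11587 = -16/9 - 11587 = -104299/9 ≈ -11589.)
4701 + c = 4701 - 104299/9 = -61990/9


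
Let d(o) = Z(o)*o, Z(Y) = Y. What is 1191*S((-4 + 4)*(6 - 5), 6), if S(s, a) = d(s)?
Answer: 0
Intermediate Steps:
d(o) = o² (d(o) = o*o = o²)
S(s, a) = s²
1191*S((-4 + 4)*(6 - 5), 6) = 1191*((-4 + 4)*(6 - 5))² = 1191*(0*1)² = 1191*0² = 1191*0 = 0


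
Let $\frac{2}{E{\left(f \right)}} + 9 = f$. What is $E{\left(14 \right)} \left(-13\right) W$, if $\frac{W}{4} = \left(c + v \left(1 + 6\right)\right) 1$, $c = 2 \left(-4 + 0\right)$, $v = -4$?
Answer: $\frac{3744}{5} \approx 748.8$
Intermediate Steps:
$c = -8$ ($c = 2 \left(-4\right) = -8$)
$W = -144$ ($W = 4 \left(-8 - 4 \left(1 + 6\right)\right) 1 = 4 \left(-8 - 28\right) 1 = 4 \left(\left(-36\right) 1\right) = 4 \left(-36\right) = -144$)
$E{\left(f \right)} = \frac{2}{-9 + f}$
$E{\left(14 \right)} \left(-13\right) W = \frac{2}{-9 + 14} \left(-13\right) \left(-144\right) = \frac{2}{5} \left(-13\right) \left(-144\right) = \left(- \frac{26}{5}\right) \left(-144\right) = \frac{3744}{5}$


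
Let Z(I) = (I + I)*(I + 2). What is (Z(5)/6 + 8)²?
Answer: 3481/9 ≈ 386.78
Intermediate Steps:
Z(I) = 2*I*(2 + I) (Z(I) = (2*I)*(2 + I) = 2*I*(2 + I))
(Z(5)/6 + 8)² = ((2*5*(2 + 5))/6 + 8)² = ((2*5*7)*(⅙) + 8)² = (70*(⅙) + 8)² = (35/3 + 8)² = (59/3)² = 3481/9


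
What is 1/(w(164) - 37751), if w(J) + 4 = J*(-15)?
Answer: -1/40215 ≈ -2.4866e-5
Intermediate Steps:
w(J) = -4 - 15*J (w(J) = -4 + J*(-15) = -4 - 15*J)
1/(w(164) - 37751) = 1/((-4 - 15*164) - 37751) = 1/((-4 - 2460) - 37751) = 1/(-2464 - 37751) = 1/(-40215) = -1/40215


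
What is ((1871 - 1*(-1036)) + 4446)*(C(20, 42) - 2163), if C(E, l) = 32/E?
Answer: -79463871/5 ≈ -1.5893e+7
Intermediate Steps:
((1871 - 1*(-1036)) + 4446)*(C(20, 42) - 2163) = ((1871 - 1*(-1036)) + 4446)*(32/20 - 2163) = ((1871 + 1036) + 4446)*(32*(1/20) - 2163) = (2907 + 4446)*(8/5 - 2163) = 7353*(-10807/5) = -79463871/5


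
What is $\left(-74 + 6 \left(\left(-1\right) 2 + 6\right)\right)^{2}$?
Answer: $2500$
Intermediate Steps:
$\left(-74 + 6 \left(\left(-1\right) 2 + 6\right)\right)^{2} = \left(-74 + 6 \left(-2 + 6\right)\right)^{2} = \left(-74 + 6 \cdot 4\right)^{2} = \left(-74 + 24\right)^{2} = \left(-50\right)^{2} = 2500$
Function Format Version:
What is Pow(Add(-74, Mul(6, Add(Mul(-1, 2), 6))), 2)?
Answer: 2500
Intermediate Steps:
Pow(Add(-74, Mul(6, Add(Mul(-1, 2), 6))), 2) = Pow(Add(-74, Mul(6, Add(-2, 6))), 2) = Pow(Add(-74, Mul(6, 4)), 2) = Pow(Add(-74, 24), 2) = Pow(-50, 2) = 2500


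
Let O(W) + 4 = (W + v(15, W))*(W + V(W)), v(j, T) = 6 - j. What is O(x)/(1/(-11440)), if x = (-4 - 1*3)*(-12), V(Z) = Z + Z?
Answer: -216170240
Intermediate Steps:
V(Z) = 2*Z
x = 84 (x = (-4 - 3)*(-12) = -7*(-12) = 84)
O(W) = -4 + 3*W*(-9 + W) (O(W) = -4 + (W + (6 - 1*15))*(W + 2*W) = -4 + (W + (6 - 15))*(3*W) = -4 + (W - 9)*(3*W) = -4 + (-9 + W)*(3*W) = -4 + 3*W*(-9 + W))
O(x)/(1/(-11440)) = (-4 - 27*84 + 3*84²)/(1/(-11440)) = (-4 - 2268 + 3*7056)/(-1/11440) = (-4 - 2268 + 21168)*(-11440) = 18896*(-11440) = -216170240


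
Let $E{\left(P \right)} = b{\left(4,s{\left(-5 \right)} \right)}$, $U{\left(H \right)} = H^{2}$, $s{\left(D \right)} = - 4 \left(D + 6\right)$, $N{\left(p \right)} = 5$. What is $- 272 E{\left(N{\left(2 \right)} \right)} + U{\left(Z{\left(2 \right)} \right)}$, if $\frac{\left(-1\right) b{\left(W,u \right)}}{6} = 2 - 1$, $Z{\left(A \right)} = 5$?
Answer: $1657$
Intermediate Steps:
$s{\left(D \right)} = -24 - 4 D$ ($s{\left(D \right)} = - 4 \left(6 + D\right) = -24 - 4 D$)
$b{\left(W,u \right)} = -6$ ($b{\left(W,u \right)} = - 6 \left(2 - 1\right) = \left(-6\right) 1 = -6$)
$E{\left(P \right)} = -6$
$- 272 E{\left(N{\left(2 \right)} \right)} + U{\left(Z{\left(2 \right)} \right)} = \left(-272\right) \left(-6\right) + 5^{2} = 1632 + 25 = 1657$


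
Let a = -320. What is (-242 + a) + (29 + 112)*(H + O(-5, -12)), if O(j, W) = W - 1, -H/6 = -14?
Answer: 9449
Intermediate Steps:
H = 84 (H = -6*(-14) = 84)
O(j, W) = -1 + W
(-242 + a) + (29 + 112)*(H + O(-5, -12)) = (-242 - 320) + (29 + 112)*(84 + (-1 - 12)) = -562 + 141*(84 - 13) = -562 + 141*71 = -562 + 10011 = 9449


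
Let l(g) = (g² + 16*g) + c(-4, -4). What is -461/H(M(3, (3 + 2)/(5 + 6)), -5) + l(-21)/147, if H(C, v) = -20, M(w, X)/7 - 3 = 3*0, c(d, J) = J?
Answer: 69787/2940 ≈ 23.737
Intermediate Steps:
M(w, X) = 21 (M(w, X) = 21 + 7*(3*0) = 21 + 7*0 = 21 + 0 = 21)
l(g) = -4 + g² + 16*g (l(g) = (g² + 16*g) - 4 = -4 + g² + 16*g)
-461/H(M(3, (3 + 2)/(5 + 6)), -5) + l(-21)/147 = -461/(-20) + (-4 + (-21)² + 16*(-21))/147 = -461*(-1/20) + (-4 + 441 - 336)*(1/147) = 461/20 + 101*(1/147) = 461/20 + 101/147 = 69787/2940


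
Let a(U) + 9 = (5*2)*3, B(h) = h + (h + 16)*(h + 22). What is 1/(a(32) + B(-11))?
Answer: 1/65 ≈ 0.015385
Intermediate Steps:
B(h) = h + (16 + h)*(22 + h)
a(U) = 21 (a(U) = -9 + (5*2)*3 = -9 + 10*3 = -9 + 30 = 21)
1/(a(32) + B(-11)) = 1/(21 + (352 + (-11)² + 39*(-11))) = 1/(21 + (352 + 121 - 429)) = 1/(21 + 44) = 1/65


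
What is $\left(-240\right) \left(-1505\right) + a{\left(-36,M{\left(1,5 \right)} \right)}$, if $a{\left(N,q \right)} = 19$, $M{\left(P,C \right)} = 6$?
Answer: $361219$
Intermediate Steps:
$\left(-240\right) \left(-1505\right) + a{\left(-36,M{\left(1,5 \right)} \right)} = \left(-240\right) \left(-1505\right) + 19 = 361200 + 19 = 361219$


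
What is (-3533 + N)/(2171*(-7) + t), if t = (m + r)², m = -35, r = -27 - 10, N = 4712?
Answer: -1179/10013 ≈ -0.11775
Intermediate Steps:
r = -37
t = 5184 (t = (-35 - 37)² = (-72)² = 5184)
(-3533 + N)/(2171*(-7) + t) = (-3533 + 4712)/(2171*(-7) + 5184) = 1179/(-15197 + 5184) = 1179/(-10013) = 1179*(-1/10013) = -1179/10013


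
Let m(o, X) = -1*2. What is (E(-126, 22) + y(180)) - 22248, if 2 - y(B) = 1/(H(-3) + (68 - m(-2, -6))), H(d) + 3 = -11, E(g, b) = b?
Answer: -1244545/56 ≈ -22224.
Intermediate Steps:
m(o, X) = -2
H(d) = -14 (H(d) = -3 - 11 = -14)
y(B) = 111/56 (y(B) = 2 - 1/(-14 + (68 - 1*(-2))) = 2 - 1/(-14 + (68 + 2)) = 2 - 1/(-14 + 70) = 2 - 1/56 = 111/56)
(E(-126, 22) + y(180)) - 22248 = (22 + 111/56) - 22248 = 1343/56 - 22248 = -1244545/56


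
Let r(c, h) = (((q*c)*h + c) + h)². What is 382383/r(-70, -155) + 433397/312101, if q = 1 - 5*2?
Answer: 461316963938312/332197378453125 ≈ 1.3887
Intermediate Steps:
q = -9 (q = 1 - 10 = -9)
r(c, h) = (c + h - 9*c*h)² (r(c, h) = (((-9*c)*h + c) + h)² = ((-9*c*h + c) + h)² = ((c - 9*c*h) + h)² = (c + h - 9*c*h)²)
382383/r(-70, -155) + 433397/312101 = 382383/((-70 - 155 - 9*(-70)*(-155))²) + 433397/312101 = 382383/((-70 - 155 - 97650)²) + 433397*(1/312101) = 382383/((-97875)²) + 433397/312101 = 382383/9579515625 + 433397/312101 = 382383*(1/9579515625) + 433397/312101 = 42487/1064390625 + 433397/312101 = 461316963938312/332197378453125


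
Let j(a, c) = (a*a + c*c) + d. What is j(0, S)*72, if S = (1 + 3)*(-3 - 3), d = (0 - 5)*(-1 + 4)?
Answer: 40392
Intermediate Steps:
d = -15 (d = -5*3 = -15)
S = -24 (S = 4*(-6) = -24)
j(a, c) = -15 + a**2 + c**2 (j(a, c) = (a*a + c*c) - 15 = (a**2 + c**2) - 15 = -15 + a**2 + c**2)
j(0, S)*72 = (-15 + 0**2 + (-24)**2)*72 = (-15 + 0 + 576)*72 = 561*72 = 40392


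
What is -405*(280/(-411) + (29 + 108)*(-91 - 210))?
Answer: 2288072745/137 ≈ 1.6701e+7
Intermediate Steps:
-405*(280/(-411) + (29 + 108)*(-91 - 210)) = -405*(280*(-1/411) + 137*(-301)) = -405*(-280/411 - 41237) = -405*(-16948687/411) = 2288072745/137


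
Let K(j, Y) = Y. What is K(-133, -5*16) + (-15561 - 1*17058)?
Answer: -32699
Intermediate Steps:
K(-133, -5*16) + (-15561 - 1*17058) = -5*16 + (-15561 - 1*17058) = -80 + (-15561 - 17058) = -80 - 32619 = -32699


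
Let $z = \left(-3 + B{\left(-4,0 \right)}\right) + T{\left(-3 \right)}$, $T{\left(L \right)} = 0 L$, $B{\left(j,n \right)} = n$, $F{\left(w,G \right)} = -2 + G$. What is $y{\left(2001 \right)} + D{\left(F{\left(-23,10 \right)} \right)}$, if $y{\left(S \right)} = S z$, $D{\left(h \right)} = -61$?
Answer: $-6064$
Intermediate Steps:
$T{\left(L \right)} = 0$
$z = -3$ ($z = \left(-3 + 0\right) + 0 = -3 + 0 = -3$)
$y{\left(S \right)} = - 3 S$ ($y{\left(S \right)} = S \left(-3\right) = - 3 S$)
$y{\left(2001 \right)} + D{\left(F{\left(-23,10 \right)} \right)} = \left(-3\right) 2001 - 61 = -6003 - 61 = -6064$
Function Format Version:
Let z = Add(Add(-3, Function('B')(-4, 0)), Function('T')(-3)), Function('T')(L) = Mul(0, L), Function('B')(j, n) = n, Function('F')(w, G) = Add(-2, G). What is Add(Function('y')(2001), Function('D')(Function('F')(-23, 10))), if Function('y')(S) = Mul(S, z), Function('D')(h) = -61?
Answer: -6064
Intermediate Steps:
Function('T')(L) = 0
z = -3 (z = Add(Add(-3, 0), 0) = Add(-3, 0) = -3)
Function('y')(S) = Mul(-3, S) (Function('y')(S) = Mul(S, -3) = Mul(-3, S))
Add(Function('y')(2001), Function('D')(Function('F')(-23, 10))) = Add(Mul(-3, 2001), -61) = Add(-6003, -61) = -6064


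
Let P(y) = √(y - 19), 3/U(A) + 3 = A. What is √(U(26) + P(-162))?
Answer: √(69 + 529*I*√181)/23 ≈ 2.6062 + 2.5811*I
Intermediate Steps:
U(A) = 3/(-3 + A)
P(y) = √(-19 + y)
√(U(26) + P(-162)) = √(3/(-3 + 26) + √(-19 - 162)) = √(3/23 + √(-181)) = √(3*(1/23) + I*√181) = √(3/23 + I*√181)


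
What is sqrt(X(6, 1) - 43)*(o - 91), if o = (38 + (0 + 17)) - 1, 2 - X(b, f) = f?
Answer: -37*I*sqrt(42) ≈ -239.79*I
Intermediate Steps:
X(b, f) = 2 - f
o = 54 (o = (38 + 17) - 1 = 55 - 1 = 54)
sqrt(X(6, 1) - 43)*(o - 91) = sqrt((2 - 1*1) - 43)*(54 - 91) = sqrt((2 - 1) - 43)*(-37) = sqrt(1 - 43)*(-37) = sqrt(-42)*(-37) = (I*sqrt(42))*(-37) = -37*I*sqrt(42)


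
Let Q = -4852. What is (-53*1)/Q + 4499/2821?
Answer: 21978661/13687492 ≈ 1.6057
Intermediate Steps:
(-53*1)/Q + 4499/2821 = -53*1/(-4852) + 4499/2821 = -53*(-1/4852) + 4499*(1/2821) = 53/4852 + 4499/2821 = 21978661/13687492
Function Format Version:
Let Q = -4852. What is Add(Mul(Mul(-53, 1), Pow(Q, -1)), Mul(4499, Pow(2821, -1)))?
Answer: Rational(21978661, 13687492) ≈ 1.6057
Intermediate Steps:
Add(Mul(Mul(-53, 1), Pow(Q, -1)), Mul(4499, Pow(2821, -1))) = Add(Mul(Mul(-53, 1), Pow(-4852, -1)), Mul(4499, Pow(2821, -1))) = Add(Mul(-53, Rational(-1, 4852)), Mul(4499, Rational(1, 2821))) = Add(Rational(53, 4852), Rational(4499, 2821)) = Rational(21978661, 13687492)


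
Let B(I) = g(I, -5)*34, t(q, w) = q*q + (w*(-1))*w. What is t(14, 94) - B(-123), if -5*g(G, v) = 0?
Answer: -8640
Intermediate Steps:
t(q, w) = q² - w² (t(q, w) = q² + (-w)*w = q² - w²)
g(G, v) = 0 (g(G, v) = -⅕*0 = 0)
B(I) = 0 (B(I) = 0*34 = 0)
t(14, 94) - B(-123) = (14² - 1*94²) - 1*0 = (196 - 1*8836) + 0 = (196 - 8836) + 0 = -8640 + 0 = -8640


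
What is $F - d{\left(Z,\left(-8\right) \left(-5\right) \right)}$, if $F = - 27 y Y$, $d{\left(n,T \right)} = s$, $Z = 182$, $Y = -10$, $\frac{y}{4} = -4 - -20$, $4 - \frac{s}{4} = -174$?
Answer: $16568$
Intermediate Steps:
$s = 712$ ($s = 16 - -696 = 16 + 696 = 712$)
$y = 64$ ($y = 4 \left(-4 - -20\right) = 4 \left(-4 + 20\right) = 4 \cdot 16 = 64$)
$d{\left(n,T \right)} = 712$
$F = 17280$ ($F = \left(-27\right) 64 \left(-10\right) = \left(-1728\right) \left(-10\right) = 17280$)
$F - d{\left(Z,\left(-8\right) \left(-5\right) \right)} = 17280 - 712 = 16568$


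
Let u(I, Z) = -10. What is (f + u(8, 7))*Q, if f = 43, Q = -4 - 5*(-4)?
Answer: 528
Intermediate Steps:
Q = 16 (Q = -4 + 20 = 16)
(f + u(8, 7))*Q = (43 - 10)*16 = 33*16 = 528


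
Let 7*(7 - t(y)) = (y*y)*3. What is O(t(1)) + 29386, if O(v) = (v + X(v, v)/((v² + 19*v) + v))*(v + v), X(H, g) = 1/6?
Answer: 805833811/27342 ≈ 29472.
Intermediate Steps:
X(H, g) = ⅙
t(y) = 7 - 3*y²/7 (t(y) = 7 - y*y*3/7 = 7 - y²*3/7 = 7 - 3*y²/7)
O(v) = 2*v*(v + 1/(6*(v² + 20*v))) (O(v) = (v + 1/(6*((v² + 19*v) + v)))*(v + v) = (v + 1/(6*(v² + 20*v)))*(2*v) = 2*v*(v + 1/(6*(v² + 20*v))))
O(t(1)) + 29386 = (1 + 6*(7 - 3/7*1²)³ + 120*(7 - 3/7*1²)²)/(3*(20 + (7 - 3/7*1²))) + 29386 = (1 + 6*(7 - 3/7*1)³ + 120*(7 - 3/7*1)²)/(3*(20 + (7 - 3/7*1))) + 29386 = (1 + 6*(7 - 3/7)³ + 120*(7 - 3/7)²)/(3*(20 + (7 - 3/7))) + 29386 = (1 + 6*(46/7)³ + 120*(46/7)²)/(3*(20 + 46/7)) + 29386 = (1 + 6*(97336/343) + 120*(2116/49))/(3*(186/7)) + 29386 = (⅓)*(7/186)*(1 + 584016/343 + 253920/49) + 29386 = (⅓)*(7/186)*(2361799/343) + 29386 = 2361799/27342 + 29386 = 805833811/27342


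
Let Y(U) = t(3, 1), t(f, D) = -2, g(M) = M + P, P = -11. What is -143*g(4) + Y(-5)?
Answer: 999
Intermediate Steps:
g(M) = -11 + M (g(M) = M - 11 = -11 + M)
Y(U) = -2
-143*g(4) + Y(-5) = -143*(-11 + 4) - 2 = -143*(-7) - 2 = 1001 - 2 = 999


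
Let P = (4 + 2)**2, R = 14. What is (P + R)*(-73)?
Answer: -3650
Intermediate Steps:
P = 36 (P = 6**2 = 36)
(P + R)*(-73) = (36 + 14)*(-73) = 50*(-73) = -3650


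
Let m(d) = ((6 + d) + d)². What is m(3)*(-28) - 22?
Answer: -4054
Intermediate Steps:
m(d) = (6 + 2*d)²
m(3)*(-28) - 22 = (4*(3 + 3)²)*(-28) - 22 = (4*6²)*(-28) - 22 = (4*36)*(-28) - 22 = 144*(-28) - 22 = -4032 - 22 = -4054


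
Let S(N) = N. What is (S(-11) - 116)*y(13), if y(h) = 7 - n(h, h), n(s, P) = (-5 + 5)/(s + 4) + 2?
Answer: -635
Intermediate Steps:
n(s, P) = 2 (n(s, P) = 0/(4 + s) + 2 = 0 + 2 = 2)
y(h) = 5 (y(h) = 7 - 1*2 = 7 - 2 = 5)
(S(-11) - 116)*y(13) = (-11 - 116)*5 = -127*5 = -635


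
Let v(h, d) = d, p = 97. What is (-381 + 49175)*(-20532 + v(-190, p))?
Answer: -997105390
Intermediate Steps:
(-381 + 49175)*(-20532 + v(-190, p)) = (-381 + 49175)*(-20532 + 97) = 48794*(-20435) = -997105390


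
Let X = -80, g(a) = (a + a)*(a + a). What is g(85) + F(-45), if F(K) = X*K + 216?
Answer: 32716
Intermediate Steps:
g(a) = 4*a² (g(a) = (2*a)*(2*a) = 4*a²)
F(K) = 216 - 80*K (F(K) = -80*K + 216 = 216 - 80*K)
g(85) + F(-45) = 4*85² + (216 - 80*(-45)) = 4*7225 + (216 + 3600) = 28900 + 3816 = 32716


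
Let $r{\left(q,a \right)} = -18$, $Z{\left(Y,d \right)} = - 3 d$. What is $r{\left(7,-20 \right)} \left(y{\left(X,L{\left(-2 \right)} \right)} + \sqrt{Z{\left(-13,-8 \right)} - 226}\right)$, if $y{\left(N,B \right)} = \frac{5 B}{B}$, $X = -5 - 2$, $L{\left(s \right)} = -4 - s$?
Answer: $-90 - 18 i \sqrt{202} \approx -90.0 - 255.83 i$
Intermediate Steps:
$X = -7$
$y{\left(N,B \right)} = 5$
$r{\left(7,-20 \right)} \left(y{\left(X,L{\left(-2 \right)} \right)} + \sqrt{Z{\left(-13,-8 \right)} - 226}\right) = - 18 \left(5 + \sqrt{\left(-3\right) \left(-8\right) - 226}\right) = - 18 \left(5 + \sqrt{24 - 226}\right) = - 18 \left(5 + \sqrt{-202}\right) = - 18 \left(5 + i \sqrt{202}\right) = -90 - 18 i \sqrt{202}$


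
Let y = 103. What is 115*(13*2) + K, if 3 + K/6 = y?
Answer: 3590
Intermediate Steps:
K = 600 (K = -18 + 6*103 = -18 + 618 = 600)
115*(13*2) + K = 115*(13*2) + 600 = 115*26 + 600 = 2990 + 600 = 3590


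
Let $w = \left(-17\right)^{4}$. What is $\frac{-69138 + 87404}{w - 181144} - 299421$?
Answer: $- \frac{29230394549}{97623} \approx -2.9942 \cdot 10^{5}$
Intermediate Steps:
$w = 83521$
$\frac{-69138 + 87404}{w - 181144} - 299421 = \frac{-69138 + 87404}{83521 - 181144} - 299421 = \frac{18266}{-97623} - 299421 = 18266 \left(- \frac{1}{97623}\right) - 299421 = - \frac{18266}{97623} - 299421 = - \frac{29230394549}{97623}$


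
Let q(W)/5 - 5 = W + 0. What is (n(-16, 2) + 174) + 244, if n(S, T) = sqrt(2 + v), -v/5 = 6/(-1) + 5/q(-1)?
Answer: 418 + sqrt(123)/2 ≈ 423.55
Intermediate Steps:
q(W) = 25 + 5*W (q(W) = 25 + 5*(W + 0) = 25 + 5*W)
v = 115/4 (v = -5*(6/(-1) + 5/(25 + 5*(-1))) = -5*(6*(-1) + 5/(25 - 5)) = -5*(-6 + 5/20) = -5*(-6 + 5*(1/20)) = -5*(-6 + 1/4) = -5*(-23/4) = 115/4 ≈ 28.750)
n(S, T) = sqrt(123)/2 (n(S, T) = sqrt(2 + 115/4) = sqrt(123/4) = sqrt(123)/2)
(n(-16, 2) + 174) + 244 = (sqrt(123)/2 + 174) + 244 = (174 + sqrt(123)/2) + 244 = 418 + sqrt(123)/2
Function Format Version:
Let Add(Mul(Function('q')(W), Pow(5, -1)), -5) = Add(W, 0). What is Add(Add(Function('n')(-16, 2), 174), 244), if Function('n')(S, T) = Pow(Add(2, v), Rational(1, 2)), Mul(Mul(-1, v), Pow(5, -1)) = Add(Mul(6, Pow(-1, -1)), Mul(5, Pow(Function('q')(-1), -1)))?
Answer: Add(418, Mul(Rational(1, 2), Pow(123, Rational(1, 2)))) ≈ 423.55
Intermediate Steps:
Function('q')(W) = Add(25, Mul(5, W)) (Function('q')(W) = Add(25, Mul(5, Add(W, 0))) = Add(25, Mul(5, W)))
v = Rational(115, 4) (v = Mul(-5, Add(Mul(6, Pow(-1, -1)), Mul(5, Pow(Add(25, Mul(5, -1)), -1)))) = Mul(-5, Add(Mul(6, -1), Mul(5, Pow(Add(25, -5), -1)))) = Mul(-5, Add(-6, Mul(5, Pow(20, -1)))) = Mul(-5, Add(-6, Mul(5, Rational(1, 20)))) = Mul(-5, Add(-6, Rational(1, 4))) = Mul(-5, Rational(-23, 4)) = Rational(115, 4) ≈ 28.750)
Function('n')(S, T) = Mul(Rational(1, 2), Pow(123, Rational(1, 2))) (Function('n')(S, T) = Pow(Add(2, Rational(115, 4)), Rational(1, 2)) = Pow(Rational(123, 4), Rational(1, 2)) = Mul(Rational(1, 2), Pow(123, Rational(1, 2))))
Add(Add(Function('n')(-16, 2), 174), 244) = Add(Add(Mul(Rational(1, 2), Pow(123, Rational(1, 2))), 174), 244) = Add(Add(174, Mul(Rational(1, 2), Pow(123, Rational(1, 2)))), 244) = Add(418, Mul(Rational(1, 2), Pow(123, Rational(1, 2))))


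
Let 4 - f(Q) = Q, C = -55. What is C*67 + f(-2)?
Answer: -3679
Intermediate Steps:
f(Q) = 4 - Q
C*67 + f(-2) = -55*67 + (4 - 1*(-2)) = -3685 + (4 + 2) = -3685 + 6 = -3679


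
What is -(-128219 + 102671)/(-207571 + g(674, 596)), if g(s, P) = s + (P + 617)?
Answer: -6387/51421 ≈ -0.12421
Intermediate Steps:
g(s, P) = 617 + P + s (g(s, P) = s + (617 + P) = 617 + P + s)
-(-128219 + 102671)/(-207571 + g(674, 596)) = -(-128219 + 102671)/(-207571 + (617 + 596 + 674)) = -(-25548)/(-207571 + 1887) = -(-25548)/(-205684) = -(-25548)*(-1)/205684 = -1*6387/51421 = -6387/51421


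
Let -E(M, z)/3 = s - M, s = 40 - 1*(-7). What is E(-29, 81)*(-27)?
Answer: 6156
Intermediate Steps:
s = 47 (s = 40 + 7 = 47)
E(M, z) = -141 + 3*M (E(M, z) = -3*(47 - M) = -141 + 3*M)
E(-29, 81)*(-27) = (-141 + 3*(-29))*(-27) = (-141 - 87)*(-27) = -228*(-27) = 6156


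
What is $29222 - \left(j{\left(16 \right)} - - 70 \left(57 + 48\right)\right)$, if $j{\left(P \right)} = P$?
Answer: $21856$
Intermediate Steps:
$29222 - \left(j{\left(16 \right)} - - 70 \left(57 + 48\right)\right) = 29222 - \left(16 - - 70 \left(57 + 48\right)\right) = 29222 - \left(16 - \left(-70\right) 105\right) = 29222 - \left(16 - -7350\right) = 29222 - \left(16 + 7350\right) = 29222 - 7366 = 21856$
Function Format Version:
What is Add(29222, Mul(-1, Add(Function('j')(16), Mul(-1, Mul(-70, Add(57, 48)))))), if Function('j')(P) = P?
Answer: 21856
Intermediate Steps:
Add(29222, Mul(-1, Add(Function('j')(16), Mul(-1, Mul(-70, Add(57, 48)))))) = Add(29222, Mul(-1, Add(16, Mul(-1, Mul(-70, Add(57, 48)))))) = Add(29222, Mul(-1, Add(16, Mul(-1, Mul(-70, 105))))) = Add(29222, Mul(-1, Add(16, Mul(-1, -7350)))) = Add(29222, Mul(-1, Add(16, 7350))) = Add(29222, Mul(-1, 7366)) = Add(29222, -7366) = 21856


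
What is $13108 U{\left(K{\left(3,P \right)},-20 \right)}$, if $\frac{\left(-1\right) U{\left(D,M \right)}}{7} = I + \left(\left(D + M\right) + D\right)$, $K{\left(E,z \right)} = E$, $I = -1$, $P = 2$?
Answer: $1376340$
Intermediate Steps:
$U{\left(D,M \right)} = 7 - 14 D - 7 M$ ($U{\left(D,M \right)} = - 7 \left(-1 + \left(\left(D + M\right) + D\right)\right) = - 7 \left(-1 + \left(M + 2 D\right)\right) = - 7 \left(-1 + M + 2 D\right) = 7 - 14 D - 7 M$)
$13108 U{\left(K{\left(3,P \right)},-20 \right)} = 13108 \left(7 - 42 - -140\right) = 13108 \left(7 - 42 + 140\right) = 13108 \cdot 105 = 1376340$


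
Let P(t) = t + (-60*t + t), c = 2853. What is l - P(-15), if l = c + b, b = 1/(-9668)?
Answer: 19171643/9668 ≈ 1983.0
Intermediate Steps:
b = -1/9668 ≈ -0.00010343
P(t) = -58*t (P(t) = t - 59*t = -58*t)
l = 27582803/9668 (l = 2853 - 1/9668 = 27582803/9668 ≈ 2853.0)
l - P(-15) = 27582803/9668 - (-58)*(-15) = 27582803/9668 - 1*870 = 27582803/9668 - 870 = 19171643/9668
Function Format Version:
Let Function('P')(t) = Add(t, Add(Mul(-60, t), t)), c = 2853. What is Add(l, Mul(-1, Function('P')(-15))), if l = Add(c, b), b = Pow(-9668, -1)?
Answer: Rational(19171643, 9668) ≈ 1983.0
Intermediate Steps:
b = Rational(-1, 9668) ≈ -0.00010343
Function('P')(t) = Mul(-58, t) (Function('P')(t) = Add(t, Mul(-59, t)) = Mul(-58, t))
l = Rational(27582803, 9668) (l = Add(2853, Rational(-1, 9668)) = Rational(27582803, 9668) ≈ 2853.0)
Add(l, Mul(-1, Function('P')(-15))) = Add(Rational(27582803, 9668), Mul(-1, Mul(-58, -15))) = Add(Rational(27582803, 9668), Mul(-1, 870)) = Add(Rational(27582803, 9668), -870) = Rational(19171643, 9668)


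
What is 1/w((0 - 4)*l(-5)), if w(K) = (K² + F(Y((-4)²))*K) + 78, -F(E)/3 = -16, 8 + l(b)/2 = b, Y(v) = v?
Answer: 1/15886 ≈ 6.2949e-5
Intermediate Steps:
l(b) = -16 + 2*b
F(E) = 48 (F(E) = -3*(-16) = 48)
w(K) = 78 + K² + 48*K (w(K) = (K² + 48*K) + 78 = 78 + K² + 48*K)
1/w((0 - 4)*l(-5)) = 1/(78 + ((0 - 4)*(-16 + 2*(-5)))² + 48*((0 - 4)*(-16 + 2*(-5)))) = 1/(78 + (-4*(-16 - 10))² + 48*(-4*(-16 - 10))) = 1/(78 + (-4*(-26))² + 48*(-4*(-26))) = 1/(78 + 104² + 48*104) = 1/(78 + 10816 + 4992) = 1/15886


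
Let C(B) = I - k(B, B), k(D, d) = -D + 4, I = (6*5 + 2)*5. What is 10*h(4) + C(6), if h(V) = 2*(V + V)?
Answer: 322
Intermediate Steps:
I = 160 (I = (30 + 2)*5 = 32*5 = 160)
k(D, d) = 4 - D
C(B) = 156 + B (C(B) = 160 - (4 - B) = 160 + (-4 + B) = 156 + B)
h(V) = 4*V (h(V) = 2*(2*V) = 4*V)
10*h(4) + C(6) = 10*(4*4) + (156 + 6) = 10*16 + 162 = 160 + 162 = 322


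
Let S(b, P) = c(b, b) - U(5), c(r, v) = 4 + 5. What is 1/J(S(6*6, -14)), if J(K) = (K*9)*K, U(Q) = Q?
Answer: 1/144 ≈ 0.0069444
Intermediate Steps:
c(r, v) = 9
S(b, P) = 4 (S(b, P) = 9 - 1*5 = 9 - 5 = 4)
J(K) = 9*K² (J(K) = (9*K)*K = 9*K²)
1/J(S(6*6, -14)) = 1/(9*4²) = 1/(9*16) = 1/144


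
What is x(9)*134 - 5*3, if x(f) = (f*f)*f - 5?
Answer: 97001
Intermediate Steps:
x(f) = -5 + f³ (x(f) = f²*f - 5 = f³ - 5 = -5 + f³)
x(9)*134 - 5*3 = (-5 + 9³)*134 - 5*3 = (-5 + 729)*134 - 15 = 724*134 - 15 = 97016 - 15 = 97001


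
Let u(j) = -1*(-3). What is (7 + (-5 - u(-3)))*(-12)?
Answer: 12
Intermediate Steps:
u(j) = 3
(7 + (-5 - u(-3)))*(-12) = (7 + (-5 - 1*3))*(-12) = (7 + (-5 - 3))*(-12) = (7 - 8)*(-12) = -1*(-12) = 12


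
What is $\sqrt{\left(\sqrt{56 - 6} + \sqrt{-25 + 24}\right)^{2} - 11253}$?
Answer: $\sqrt{-11204 + 10 i \sqrt{2}} \approx 0.0668 + 105.85 i$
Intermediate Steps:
$\sqrt{\left(\sqrt{56 - 6} + \sqrt{-25 + 24}\right)^{2} - 11253} = \sqrt{\left(\sqrt{50} + \sqrt{-1}\right)^{2} - 11253} = \sqrt{\left(5 \sqrt{2} + i\right)^{2} - 11253} = \sqrt{\left(i + 5 \sqrt{2}\right)^{2} - 11253} = \sqrt{-11253 + \left(i + 5 \sqrt{2}\right)^{2}}$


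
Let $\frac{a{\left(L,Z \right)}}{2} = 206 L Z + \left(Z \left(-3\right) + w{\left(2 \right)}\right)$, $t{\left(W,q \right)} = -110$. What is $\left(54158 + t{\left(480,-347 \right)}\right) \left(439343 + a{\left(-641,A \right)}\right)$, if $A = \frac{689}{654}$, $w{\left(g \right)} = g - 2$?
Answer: $\frac{949144134400}{109} \approx 8.7077 \cdot 10^{9}$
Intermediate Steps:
$w{\left(g \right)} = -2 + g$ ($w{\left(g \right)} = g - 2 = -2 + g$)
$A = \frac{689}{654}$ ($A = 689 \cdot \frac{1}{654} = \frac{689}{654} \approx 1.0535$)
$a{\left(L,Z \right)} = - 6 Z + 412 L Z$ ($a{\left(L,Z \right)} = 2 \left(206 L Z + \left(Z \left(-3\right) + \left(-2 + 2\right)\right)\right) = 2 \left(206 L Z + \left(- 3 Z + 0\right)\right) = 2 \left(206 L Z - 3 Z\right) = 2 \left(- 3 Z + 206 L Z\right) = - 6 Z + 412 L Z$)
$\left(54158 + t{\left(480,-347 \right)}\right) \left(439343 + a{\left(-641,A \right)}\right) = \left(54158 - 110\right) \left(439343 + 2 \cdot \frac{689}{654} \left(-3 + 206 \left(-641\right)\right)\right) = 54048 \left(439343 + 2 \cdot \frac{689}{654} \left(-3 - 132046\right)\right) = 54048 \left(439343 + 2 \cdot \frac{689}{654} \left(-132049\right)\right) = 54048 \left(439343 - \frac{90981761}{327}\right) = 54048 \cdot \frac{52683400}{327} = \frac{949144134400}{109}$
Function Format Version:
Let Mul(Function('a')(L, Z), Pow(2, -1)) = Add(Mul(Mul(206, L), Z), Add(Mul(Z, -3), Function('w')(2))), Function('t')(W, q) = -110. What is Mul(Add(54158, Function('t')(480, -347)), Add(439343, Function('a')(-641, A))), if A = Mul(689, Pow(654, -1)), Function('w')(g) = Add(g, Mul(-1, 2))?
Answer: Rational(949144134400, 109) ≈ 8.7077e+9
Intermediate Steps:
Function('w')(g) = Add(-2, g) (Function('w')(g) = Add(g, -2) = Add(-2, g))
A = Rational(689, 654) (A = Mul(689, Rational(1, 654)) = Rational(689, 654) ≈ 1.0535)
Function('a')(L, Z) = Add(Mul(-6, Z), Mul(412, L, Z)) (Function('a')(L, Z) = Mul(2, Add(Mul(Mul(206, L), Z), Add(Mul(Z, -3), Add(-2, 2)))) = Mul(2, Add(Mul(206, L, Z), Add(Mul(-3, Z), 0))) = Mul(2, Add(Mul(206, L, Z), Mul(-3, Z))) = Mul(2, Add(Mul(-3, Z), Mul(206, L, Z))) = Add(Mul(-6, Z), Mul(412, L, Z)))
Mul(Add(54158, Function('t')(480, -347)), Add(439343, Function('a')(-641, A))) = Mul(Add(54158, -110), Add(439343, Mul(2, Rational(689, 654), Add(-3, Mul(206, -641))))) = Mul(54048, Add(439343, Mul(2, Rational(689, 654), Add(-3, -132046)))) = Mul(54048, Add(439343, Mul(2, Rational(689, 654), -132049))) = Mul(54048, Add(439343, Rational(-90981761, 327))) = Mul(54048, Rational(52683400, 327)) = Rational(949144134400, 109)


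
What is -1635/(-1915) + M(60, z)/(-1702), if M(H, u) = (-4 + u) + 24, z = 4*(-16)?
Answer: 286703/325933 ≈ 0.87964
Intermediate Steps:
z = -64
M(H, u) = 20 + u
-1635/(-1915) + M(60, z)/(-1702) = -1635/(-1915) + (20 - 64)/(-1702) = -1635*(-1/1915) - 44*(-1/1702) = 327/383 + 22/851 = 286703/325933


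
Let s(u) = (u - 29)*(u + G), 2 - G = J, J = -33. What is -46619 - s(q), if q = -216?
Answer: -90964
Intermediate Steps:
G = 35 (G = 2 - 1*(-33) = 2 + 33 = 35)
s(u) = (-29 + u)*(35 + u) (s(u) = (u - 29)*(u + 35) = (-29 + u)*(35 + u))
-46619 - s(q) = -46619 - (-1015 + (-216)**2 + 6*(-216)) = -46619 - (-1015 + 46656 - 1296) = -46619 - 1*44345 = -46619 - 44345 = -90964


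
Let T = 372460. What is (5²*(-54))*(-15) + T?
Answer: 392710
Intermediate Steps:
(5²*(-54))*(-15) + T = (5²*(-54))*(-15) + 372460 = (25*(-54))*(-15) + 372460 = -1350*(-15) + 372460 = 20250 + 372460 = 392710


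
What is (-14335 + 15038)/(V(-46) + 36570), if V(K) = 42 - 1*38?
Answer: 703/36574 ≈ 0.019221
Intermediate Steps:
V(K) = 4 (V(K) = 42 - 38 = 4)
(-14335 + 15038)/(V(-46) + 36570) = (-14335 + 15038)/(4 + 36570) = 703/36574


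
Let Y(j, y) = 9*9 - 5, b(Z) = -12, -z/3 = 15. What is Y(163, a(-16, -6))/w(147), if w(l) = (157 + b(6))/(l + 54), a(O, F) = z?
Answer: 15276/145 ≈ 105.35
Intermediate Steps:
z = -45 (z = -3*15 = -45)
a(O, F) = -45
Y(j, y) = 76 (Y(j, y) = 81 - 5 = 76)
w(l) = 145/(54 + l) (w(l) = (157 - 12)/(l + 54) = 145/(54 + l))
Y(163, a(-16, -6))/w(147) = 76/((145/(54 + 147))) = 76/((145/201)) = 76/((145*(1/201))) = 76/(145/201) = 76*(201/145) = 15276/145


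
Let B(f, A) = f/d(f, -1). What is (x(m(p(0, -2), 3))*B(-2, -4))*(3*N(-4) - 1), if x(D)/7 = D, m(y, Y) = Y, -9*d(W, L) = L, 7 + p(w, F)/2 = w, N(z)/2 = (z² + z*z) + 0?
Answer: -72198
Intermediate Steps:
N(z) = 4*z² (N(z) = 2*((z² + z*z) + 0) = 2*((z² + z²) + 0) = 2*(2*z² + 0) = 2*(2*z²) = 4*z²)
p(w, F) = -14 + 2*w
d(W, L) = -L/9
x(D) = 7*D
B(f, A) = 9*f (B(f, A) = f/((-⅑*(-1))) = f/(⅑) = f*9 = 9*f)
(x(m(p(0, -2), 3))*B(-2, -4))*(3*N(-4) - 1) = ((7*3)*(9*(-2)))*(3*(4*(-4)²) - 1) = (21*(-18))*(3*(4*16) - 1) = -378*(3*64 - 1) = -378*(192 - 1) = -378*191 = -72198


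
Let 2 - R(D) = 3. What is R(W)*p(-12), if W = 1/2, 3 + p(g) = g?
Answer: 15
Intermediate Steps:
p(g) = -3 + g
W = 1/2 ≈ 0.50000
R(D) = -1 (R(D) = 2 - 1*3 = 2 - 3 = -1)
R(W)*p(-12) = -(-3 - 12) = -1*(-15) = 15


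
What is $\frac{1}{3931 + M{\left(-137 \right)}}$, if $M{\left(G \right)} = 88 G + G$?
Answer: $- \frac{1}{8262} \approx -0.00012104$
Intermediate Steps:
$M{\left(G \right)} = 89 G$
$\frac{1}{3931 + M{\left(-137 \right)}} = \frac{1}{3931 + 89 \left(-137\right)} = \frac{1}{3931 - 12193} = \frac{1}{-8262} = - \frac{1}{8262}$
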